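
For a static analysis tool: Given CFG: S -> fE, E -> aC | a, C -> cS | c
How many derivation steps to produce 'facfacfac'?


Grammar: S -> fE, E -> aC | a, C -> cS | c
Deriving 'facfacfac':
Step 1: S -> fE => fE
Step 2: E -> aC => faC
Step 3: C -> cS => facS
Step 4: S -> fE => facfE
Step 5: E -> aC => facfaC
Step 6: C -> cS => facfacS
Step 7: S -> fE => facfacfE
Step 8: E -> aC => facfacfaC
Step 9: C -> c => facfacfac
Total derivation steps: 9

9


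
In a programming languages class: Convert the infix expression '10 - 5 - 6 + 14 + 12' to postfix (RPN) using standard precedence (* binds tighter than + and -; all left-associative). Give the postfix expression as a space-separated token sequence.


Applying the shunting-yard algorithm:
  Operand 10 -> output
  Push '-' onto operator stack -> op-stack: [-]
  Operand 5 -> output
  See '-' (prec 1); top '-' (prec 1) >= it -> pop '-' to output
  Push '-' onto operator stack -> op-stack: [-]
  Operand 6 -> output
  See '+' (prec 1); top '-' (prec 1) >= it -> pop '-' to output
  Push '+' onto operator stack -> op-stack: [+]
  Operand 14 -> output
  See '+' (prec 1); top '+' (prec 1) >= it -> pop '+' to output
  Push '+' onto operator stack -> op-stack: [+]
  Operand 12 -> output
  End of input: pop '+' to output
Postfix result: 10 5 - 6 - 14 + 12 +

10 5 - 6 - 14 + 12 +


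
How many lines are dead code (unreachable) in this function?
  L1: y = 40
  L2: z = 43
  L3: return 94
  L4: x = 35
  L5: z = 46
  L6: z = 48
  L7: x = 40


Analyzing control flow:
  L1: reachable (before return)
  L2: reachable (before return)
  L3: reachable (return statement)
  L4: DEAD (after return at L3)
  L5: DEAD (after return at L3)
  L6: DEAD (after return at L3)
  L7: DEAD (after return at L3)
Return at L3, total lines = 7
Dead lines: L4 through L7
Count: 4

4


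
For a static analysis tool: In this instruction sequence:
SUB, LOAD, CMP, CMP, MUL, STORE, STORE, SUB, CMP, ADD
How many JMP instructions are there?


Scanning instruction sequence for JMP:
  Position 1: SUB
  Position 2: LOAD
  Position 3: CMP
  Position 4: CMP
  Position 5: MUL
  Position 6: STORE
  Position 7: STORE
  Position 8: SUB
  Position 9: CMP
  Position 10: ADD
Matches at positions: []
Total JMP count: 0

0


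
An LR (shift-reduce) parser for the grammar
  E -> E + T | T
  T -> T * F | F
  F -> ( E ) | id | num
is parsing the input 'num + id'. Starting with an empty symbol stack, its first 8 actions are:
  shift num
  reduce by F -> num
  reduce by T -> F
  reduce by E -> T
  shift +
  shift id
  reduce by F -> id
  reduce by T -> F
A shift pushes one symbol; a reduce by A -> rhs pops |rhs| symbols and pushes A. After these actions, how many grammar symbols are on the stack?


Tracking the symbol stack through each action:
  Action 1: shift 'num' : push -> stack = [num] (size 1)
  Action 2: reduce by F -> num : pop 1, push F -> stack = [F] (size 1)
  Action 3: reduce by T -> F : pop 1, push T -> stack = [T] (size 1)
  Action 4: reduce by E -> T : pop 1, push E -> stack = [E] (size 1)
  Action 5: shift '+' : push -> stack = [E, +] (size 2)
  Action 6: shift 'id' : push -> stack = [E, +, id] (size 3)
  Action 7: reduce by F -> id : pop 1, push F -> stack = [E, +, F] (size 3)
  Action 8: reduce by T -> F : pop 1, push T -> stack = [E, +, T] (size 3)
Final stack size: 3

3


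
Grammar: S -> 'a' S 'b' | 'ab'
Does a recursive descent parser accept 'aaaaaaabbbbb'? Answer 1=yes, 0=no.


Grammar accepts strings of the form a^n b^n (n >= 1)
Word: 'aaaaaaabbbbb'
Counting: 7 a's and 5 b's
Check: 7 == 5? No
Mismatch: a-count != b-count
Rejected

0


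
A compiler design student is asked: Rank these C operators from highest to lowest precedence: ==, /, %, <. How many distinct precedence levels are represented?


Looking up precedence for each operator:
  == -> precedence 3
  / -> precedence 6
  % -> precedence 6
  < -> precedence 4
Sorted highest to lowest: /, %, <, ==
Distinct precedence values: [6, 4, 3]
Number of distinct levels: 3

3


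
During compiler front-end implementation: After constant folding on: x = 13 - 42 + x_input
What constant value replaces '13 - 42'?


Identifying constant sub-expression:
  Original: x = 13 - 42 + x_input
  13 and 42 are both compile-time constants
  Evaluating: 13 - 42 = -29
  After folding: x = -29 + x_input

-29


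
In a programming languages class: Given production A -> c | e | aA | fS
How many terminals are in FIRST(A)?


Production: A -> c | e | aA | fS
Examining each alternative for leading terminals:
  A -> c : first terminal = 'c'
  A -> e : first terminal = 'e'
  A -> aA : first terminal = 'a'
  A -> fS : first terminal = 'f'
FIRST(A) = {a, c, e, f}
Count: 4

4


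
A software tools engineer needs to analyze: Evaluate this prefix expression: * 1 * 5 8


Parsing prefix expression: * 1 * 5 8
Step 1: Innermost operation '* 5 8'
  5 * 8 = 40
Step 2: Outer operation '* 1 [40]'
  1 * 40 = 40

40


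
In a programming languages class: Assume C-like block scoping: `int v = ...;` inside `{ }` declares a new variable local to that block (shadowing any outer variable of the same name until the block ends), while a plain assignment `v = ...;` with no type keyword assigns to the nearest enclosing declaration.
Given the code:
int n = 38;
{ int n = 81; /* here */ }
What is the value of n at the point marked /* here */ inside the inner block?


Analyzing scoping rules:
Outer scope: declares n = 38
Inner block: 'int n = 81;' declares a NEW n that shadows the outer one
Inside the block the inner declaration is in scope -> 81
Result: 81

81


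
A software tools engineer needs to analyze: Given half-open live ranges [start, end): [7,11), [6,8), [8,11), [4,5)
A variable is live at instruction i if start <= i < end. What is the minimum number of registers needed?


Live ranges:
  Var0: [7, 11)
  Var1: [6, 8)
  Var2: [8, 11)
  Var3: [4, 5)
Sweep-line events (position, delta, active):
  pos=4 start -> active=1
  pos=5 end -> active=0
  pos=6 start -> active=1
  pos=7 start -> active=2
  pos=8 end -> active=1
  pos=8 start -> active=2
  pos=11 end -> active=1
  pos=11 end -> active=0
Maximum simultaneous active: 2
Minimum registers needed: 2

2


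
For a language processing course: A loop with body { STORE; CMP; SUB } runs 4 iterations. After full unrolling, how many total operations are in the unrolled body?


Loop body operations: STORE, CMP, SUB (3 ops per iteration)
Unrolling 4 iterations:
  Iteration 1: STORE, CMP, SUB (3 ops)
  Iteration 2: STORE, CMP, SUB (3 ops)
  Iteration 3: STORE, CMP, SUB (3 ops)
  Iteration 4: STORE, CMP, SUB (3 ops)
Total: 4 iterations * 3 ops/iter = 12 operations

12


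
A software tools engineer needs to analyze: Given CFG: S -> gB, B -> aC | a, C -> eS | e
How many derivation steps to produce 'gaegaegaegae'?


Grammar: S -> gB, B -> aC | a, C -> eS | e
Deriving 'gaegaegaegae':
Step 1: S -> gB => gB
Step 2: B -> aC => gaC
Step 3: C -> eS => gaeS
Step 4: S -> gB => gaegB
Step 5: B -> aC => gaegaC
Step 6: C -> eS => gaegaeS
Step 7: S -> gB => gaegaegB
Step 8: B -> aC => gaegaegaC
Step 9: C -> eS => gaegaegaeS
Step 10: S -> gB => gaegaegaegB
Step 11: B -> aC => gaegaegaegaC
Step 12: C -> e => gaegaegaegae
Total derivation steps: 12

12


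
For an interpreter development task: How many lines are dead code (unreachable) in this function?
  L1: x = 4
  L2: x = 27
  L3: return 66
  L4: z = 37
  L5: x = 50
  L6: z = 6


Analyzing control flow:
  L1: reachable (before return)
  L2: reachable (before return)
  L3: reachable (return statement)
  L4: DEAD (after return at L3)
  L5: DEAD (after return at L3)
  L6: DEAD (after return at L3)
Return at L3, total lines = 6
Dead lines: L4 through L6
Count: 3

3


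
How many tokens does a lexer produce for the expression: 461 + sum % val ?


Scanning '461 + sum % val'
Token 1: '461' -> integer_literal
Token 2: '+' -> operator
Token 3: 'sum' -> identifier
Token 4: '%' -> operator
Token 5: 'val' -> identifier
Total tokens: 5

5


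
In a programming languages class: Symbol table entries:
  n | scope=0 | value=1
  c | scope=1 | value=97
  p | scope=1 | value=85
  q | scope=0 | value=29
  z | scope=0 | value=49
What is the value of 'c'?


Searching symbol table for 'c':
  n | scope=0 | value=1
  c | scope=1 | value=97 <- MATCH
  p | scope=1 | value=85
  q | scope=0 | value=29
  z | scope=0 | value=49
Found 'c' at scope 1 with value 97

97


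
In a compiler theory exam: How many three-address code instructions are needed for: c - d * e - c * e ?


Expression: c - d * e - c * e
Generating three-address code (respecting * over +/- precedence):
  Instruction 1: t1 = d * e
  Instruction 2: t2 = c * e
  Instruction 3: t3 = c - t1
  Instruction 4: t4 = t3 - t2
Total instructions: 4

4


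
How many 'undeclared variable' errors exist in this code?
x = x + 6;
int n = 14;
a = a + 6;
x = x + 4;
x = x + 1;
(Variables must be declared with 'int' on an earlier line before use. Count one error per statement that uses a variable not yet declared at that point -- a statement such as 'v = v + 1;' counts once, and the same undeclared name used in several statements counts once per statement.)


Scanning code line by line:
  Line 1: use 'x' -> ERROR (undeclared)
  Line 2: declare 'n' -> declared = ['n']
  Line 3: use 'a' -> ERROR (undeclared)
  Line 4: use 'x' -> ERROR (undeclared)
  Line 5: use 'x' -> ERROR (undeclared)
Total undeclared variable errors: 4

4


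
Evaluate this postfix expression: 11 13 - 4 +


Processing tokens left to right:
Push 11, Push 13
Pop 11 and 13, compute 11 - 13 = -2, push -2
Push 4
Pop -2 and 4, compute -2 + 4 = 2, push 2
Stack result: 2

2


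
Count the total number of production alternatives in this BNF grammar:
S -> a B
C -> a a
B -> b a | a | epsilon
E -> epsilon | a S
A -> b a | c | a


Counting alternatives per rule:
  S: 1 alternative(s)
  C: 1 alternative(s)
  B: 3 alternative(s)
  E: 2 alternative(s)
  A: 3 alternative(s)
Sum: 1 + 1 + 3 + 2 + 3 = 10

10


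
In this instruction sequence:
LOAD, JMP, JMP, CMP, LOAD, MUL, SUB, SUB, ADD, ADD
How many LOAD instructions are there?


Scanning instruction sequence for LOAD:
  Position 1: LOAD <- MATCH
  Position 2: JMP
  Position 3: JMP
  Position 4: CMP
  Position 5: LOAD <- MATCH
  Position 6: MUL
  Position 7: SUB
  Position 8: SUB
  Position 9: ADD
  Position 10: ADD
Matches at positions: [1, 5]
Total LOAD count: 2

2


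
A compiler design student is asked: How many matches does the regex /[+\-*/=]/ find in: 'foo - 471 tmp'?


Pattern: /[+\-*/=]/ (operators)
Input: 'foo - 471 tmp'
Scanning for matches:
  Match 1: '-'
Total matches: 1

1


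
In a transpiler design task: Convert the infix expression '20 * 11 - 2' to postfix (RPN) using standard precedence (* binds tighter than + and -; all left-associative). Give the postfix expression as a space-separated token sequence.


Applying the shunting-yard algorithm:
  Operand 20 -> output
  Push '*' onto operator stack -> op-stack: [*]
  Operand 11 -> output
  See '-' (prec 1); top '*' (prec 2) >= it -> pop '*' to output
  Push '-' onto operator stack -> op-stack: [-]
  Operand 2 -> output
  End of input: pop '-' to output
Postfix result: 20 11 * 2 -

20 11 * 2 -


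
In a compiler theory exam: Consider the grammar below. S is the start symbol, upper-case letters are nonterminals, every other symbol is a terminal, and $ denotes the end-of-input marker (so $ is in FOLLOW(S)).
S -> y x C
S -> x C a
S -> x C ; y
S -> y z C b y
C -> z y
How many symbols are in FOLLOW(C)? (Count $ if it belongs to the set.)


S is the start symbol and does not occur in any rule body, so FOLLOW(S) = {$}.
Examining every occurrence of C in a rule body:
  S -> y x C : C is at the right end -> add FOLLOW(S) = {$}
  S -> x C a : C is followed by terminal 'a' -> add 'a'
  S -> x C ; y : C is followed by terminal ';' -> add ';'
  S -> y z C b y : C is followed by terminal 'b' -> add 'b'
  C -> z y : C does not occur in the body -> contributes nothing
FOLLOW(C) = {;, a, b, $}
Count: 4

4


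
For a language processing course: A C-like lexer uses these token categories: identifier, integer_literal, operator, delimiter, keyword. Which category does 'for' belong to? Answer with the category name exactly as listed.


Token: 'for'
Checking categories:
  identifier: no
  integer_literal: no
  operator: no
  keyword: YES
  delimiter: no
Category: keyword

keyword


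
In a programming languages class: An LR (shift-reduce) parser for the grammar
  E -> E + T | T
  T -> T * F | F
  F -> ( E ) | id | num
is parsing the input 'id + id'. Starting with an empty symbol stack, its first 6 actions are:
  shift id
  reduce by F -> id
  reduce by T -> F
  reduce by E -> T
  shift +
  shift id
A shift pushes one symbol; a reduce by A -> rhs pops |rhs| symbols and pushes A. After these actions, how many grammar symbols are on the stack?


Tracking the symbol stack through each action:
  Action 1: shift 'id' : push -> stack = [id] (size 1)
  Action 2: reduce by F -> id : pop 1, push F -> stack = [F] (size 1)
  Action 3: reduce by T -> F : pop 1, push T -> stack = [T] (size 1)
  Action 4: reduce by E -> T : pop 1, push E -> stack = [E] (size 1)
  Action 5: shift '+' : push -> stack = [E, +] (size 2)
  Action 6: shift 'id' : push -> stack = [E, +, id] (size 3)
Final stack size: 3

3


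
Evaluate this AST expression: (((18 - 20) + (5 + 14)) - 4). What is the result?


Expression: (((18 - 20) + (5 + 14)) - 4)
Evaluating step by step:
  18 - 20 = -2
  5 + 14 = 19
  -2 + 19 = 17
  17 - 4 = 13
Result: 13

13


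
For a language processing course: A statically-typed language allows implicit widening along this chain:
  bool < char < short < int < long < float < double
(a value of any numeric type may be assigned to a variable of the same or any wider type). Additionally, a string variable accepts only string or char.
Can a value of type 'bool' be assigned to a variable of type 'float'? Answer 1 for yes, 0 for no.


Target variable type: float
Source value type: bool
Numeric ranks: bool=0, float=5
Widening allowed iff rank(source) <= rank(target): 0 <= 5? Yes
Result: 1

1


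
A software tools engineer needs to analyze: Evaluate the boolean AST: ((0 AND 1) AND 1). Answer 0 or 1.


Step 1: Evaluate inner node
  0 AND 1 = 0
Step 2: Evaluate root node
  0 AND 1 = 0

0


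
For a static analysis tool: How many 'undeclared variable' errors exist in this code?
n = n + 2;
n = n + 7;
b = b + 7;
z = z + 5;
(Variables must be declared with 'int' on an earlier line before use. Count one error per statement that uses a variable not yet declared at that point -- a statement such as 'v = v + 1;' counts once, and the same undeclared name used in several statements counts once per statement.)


Scanning code line by line:
  Line 1: use 'n' -> ERROR (undeclared)
  Line 2: use 'n' -> ERROR (undeclared)
  Line 3: use 'b' -> ERROR (undeclared)
  Line 4: use 'z' -> ERROR (undeclared)
Total undeclared variable errors: 4

4


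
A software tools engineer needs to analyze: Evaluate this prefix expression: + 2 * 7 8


Parsing prefix expression: + 2 * 7 8
Step 1: Innermost operation '* 7 8'
  7 * 8 = 56
Step 2: Outer operation '+ 2 [56]'
  2 + 56 = 58

58


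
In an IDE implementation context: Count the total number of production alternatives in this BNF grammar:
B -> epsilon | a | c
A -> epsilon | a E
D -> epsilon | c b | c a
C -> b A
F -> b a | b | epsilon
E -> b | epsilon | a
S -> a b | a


Counting alternatives per rule:
  B: 3 alternative(s)
  A: 2 alternative(s)
  D: 3 alternative(s)
  C: 1 alternative(s)
  F: 3 alternative(s)
  E: 3 alternative(s)
  S: 2 alternative(s)
Sum: 3 + 2 + 3 + 1 + 3 + 3 + 2 = 17

17


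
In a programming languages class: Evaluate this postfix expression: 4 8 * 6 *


Processing tokens left to right:
Push 4, Push 8
Pop 4 and 8, compute 4 * 8 = 32, push 32
Push 6
Pop 32 and 6, compute 32 * 6 = 192, push 192
Stack result: 192

192


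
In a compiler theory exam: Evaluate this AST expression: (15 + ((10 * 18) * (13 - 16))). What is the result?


Expression: (15 + ((10 * 18) * (13 - 16)))
Evaluating step by step:
  10 * 18 = 180
  13 - 16 = -3
  180 * -3 = -540
  15 + -540 = -525
Result: -525

-525


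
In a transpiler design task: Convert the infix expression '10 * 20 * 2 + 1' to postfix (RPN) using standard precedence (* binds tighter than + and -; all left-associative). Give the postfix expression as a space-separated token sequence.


Applying the shunting-yard algorithm:
  Operand 10 -> output
  Push '*' onto operator stack -> op-stack: [*]
  Operand 20 -> output
  See '*' (prec 2); top '*' (prec 2) >= it -> pop '*' to output
  Push '*' onto operator stack -> op-stack: [*]
  Operand 2 -> output
  See '+' (prec 1); top '*' (prec 2) >= it -> pop '*' to output
  Push '+' onto operator stack -> op-stack: [+]
  Operand 1 -> output
  End of input: pop '+' to output
Postfix result: 10 20 * 2 * 1 +

10 20 * 2 * 1 +


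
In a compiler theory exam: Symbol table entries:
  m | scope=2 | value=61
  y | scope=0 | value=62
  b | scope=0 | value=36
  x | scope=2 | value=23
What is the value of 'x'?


Searching symbol table for 'x':
  m | scope=2 | value=61
  y | scope=0 | value=62
  b | scope=0 | value=36
  x | scope=2 | value=23 <- MATCH
Found 'x' at scope 2 with value 23

23


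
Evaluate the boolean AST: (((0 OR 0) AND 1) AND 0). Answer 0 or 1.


Step 1: Evaluate inner node
  0 OR 0 = 0
Step 2: Evaluate next node
  0 AND 1 = 0
Step 3: Evaluate root node
  0 AND 0 = 0

0


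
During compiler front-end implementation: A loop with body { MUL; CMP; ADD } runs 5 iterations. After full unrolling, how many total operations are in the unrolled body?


Loop body operations: MUL, CMP, ADD (3 ops per iteration)
Unrolling 5 iterations:
  Iteration 1: MUL, CMP, ADD (3 ops)
  Iteration 2: MUL, CMP, ADD (3 ops)
  Iteration 3: MUL, CMP, ADD (3 ops)
  Iteration 4: MUL, CMP, ADD (3 ops)
  Iteration 5: MUL, CMP, ADD (3 ops)
Total: 5 iterations * 3 ops/iter = 15 operations

15


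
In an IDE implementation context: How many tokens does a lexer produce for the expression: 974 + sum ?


Scanning '974 + sum'
Token 1: '974' -> integer_literal
Token 2: '+' -> operator
Token 3: 'sum' -> identifier
Total tokens: 3

3


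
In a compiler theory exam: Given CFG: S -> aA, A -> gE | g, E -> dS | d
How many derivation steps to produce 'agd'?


Grammar: S -> aA, A -> gE | g, E -> dS | d
Deriving 'agd':
Step 1: S -> aA => aA
Step 2: A -> gE => agE
Step 3: E -> d => agd
Total derivation steps: 3

3


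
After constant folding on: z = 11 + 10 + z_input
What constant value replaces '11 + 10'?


Identifying constant sub-expression:
  Original: z = 11 + 10 + z_input
  11 and 10 are both compile-time constants
  Evaluating: 11 + 10 = 21
  After folding: z = 21 + z_input

21


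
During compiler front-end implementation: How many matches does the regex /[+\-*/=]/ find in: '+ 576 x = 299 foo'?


Pattern: /[+\-*/=]/ (operators)
Input: '+ 576 x = 299 foo'
Scanning for matches:
  Match 1: '+'
  Match 2: '='
Total matches: 2

2


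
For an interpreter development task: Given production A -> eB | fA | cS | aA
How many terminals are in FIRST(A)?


Production: A -> eB | fA | cS | aA
Examining each alternative for leading terminals:
  A -> eB : first terminal = 'e'
  A -> fA : first terminal = 'f'
  A -> cS : first terminal = 'c'
  A -> aA : first terminal = 'a'
FIRST(A) = {a, c, e, f}
Count: 4

4


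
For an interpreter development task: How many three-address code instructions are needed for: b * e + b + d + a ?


Expression: b * e + b + d + a
Generating three-address code (respecting * over +/- precedence):
  Instruction 1: t1 = b * e
  Instruction 2: t2 = t1 + b
  Instruction 3: t3 = t2 + d
  Instruction 4: t4 = t3 + a
Total instructions: 4

4


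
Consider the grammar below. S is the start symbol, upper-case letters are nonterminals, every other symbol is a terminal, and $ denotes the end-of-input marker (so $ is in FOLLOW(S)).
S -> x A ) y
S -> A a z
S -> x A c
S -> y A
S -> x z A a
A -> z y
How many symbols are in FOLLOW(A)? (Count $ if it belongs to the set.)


S is the start symbol and does not occur in any rule body, so FOLLOW(S) = {$}.
Examining every occurrence of A in a rule body:
  S -> x A ) y : A is followed by terminal ')' -> add ')'
  S -> A a z : A is followed by terminal 'a' -> add 'a'
  S -> x A c : A is followed by terminal 'c' -> add 'c'
  S -> y A : A is at the right end -> add FOLLOW(S) = {$}
  S -> x z A a : A is followed by terminal 'a' -> add 'a' (already in the set)
  A -> z y : A does not occur in the body -> contributes nothing
FOLLOW(A) = {), a, c, $}
Count: 4

4


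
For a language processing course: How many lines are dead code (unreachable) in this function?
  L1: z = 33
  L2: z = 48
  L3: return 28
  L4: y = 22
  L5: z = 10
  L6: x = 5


Analyzing control flow:
  L1: reachable (before return)
  L2: reachable (before return)
  L3: reachable (return statement)
  L4: DEAD (after return at L3)
  L5: DEAD (after return at L3)
  L6: DEAD (after return at L3)
Return at L3, total lines = 6
Dead lines: L4 through L6
Count: 3

3


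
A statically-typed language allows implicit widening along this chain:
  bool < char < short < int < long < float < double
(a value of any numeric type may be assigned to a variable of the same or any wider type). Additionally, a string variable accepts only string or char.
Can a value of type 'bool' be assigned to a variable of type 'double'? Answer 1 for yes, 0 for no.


Target variable type: double
Source value type: bool
Numeric ranks: bool=0, double=6
Widening allowed iff rank(source) <= rank(target): 0 <= 6? Yes
Result: 1

1


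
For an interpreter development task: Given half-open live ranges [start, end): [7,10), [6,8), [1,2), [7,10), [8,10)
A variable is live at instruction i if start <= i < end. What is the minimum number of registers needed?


Live ranges:
  Var0: [7, 10)
  Var1: [6, 8)
  Var2: [1, 2)
  Var3: [7, 10)
  Var4: [8, 10)
Sweep-line events (position, delta, active):
  pos=1 start -> active=1
  pos=2 end -> active=0
  pos=6 start -> active=1
  pos=7 start -> active=2
  pos=7 start -> active=3
  pos=8 end -> active=2
  pos=8 start -> active=3
  pos=10 end -> active=2
  pos=10 end -> active=1
  pos=10 end -> active=0
Maximum simultaneous active: 3
Minimum registers needed: 3

3


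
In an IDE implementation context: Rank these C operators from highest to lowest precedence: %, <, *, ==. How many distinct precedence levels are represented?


Looking up precedence for each operator:
  % -> precedence 6
  < -> precedence 4
  * -> precedence 6
  == -> precedence 3
Sorted highest to lowest: %, *, <, ==
Distinct precedence values: [6, 4, 3]
Number of distinct levels: 3

3


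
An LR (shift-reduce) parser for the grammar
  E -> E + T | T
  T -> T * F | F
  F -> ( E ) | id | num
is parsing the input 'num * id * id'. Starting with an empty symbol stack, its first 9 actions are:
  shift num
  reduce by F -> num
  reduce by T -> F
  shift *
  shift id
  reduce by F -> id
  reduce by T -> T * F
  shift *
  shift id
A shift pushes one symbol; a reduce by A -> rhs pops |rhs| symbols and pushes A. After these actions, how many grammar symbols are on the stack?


Tracking the symbol stack through each action:
  Action 1: shift 'num' : push -> stack = [num] (size 1)
  Action 2: reduce by F -> num : pop 1, push F -> stack = [F] (size 1)
  Action 3: reduce by T -> F : pop 1, push T -> stack = [T] (size 1)
  Action 4: shift '*' : push -> stack = [T, *] (size 2)
  Action 5: shift 'id' : push -> stack = [T, *, id] (size 3)
  Action 6: reduce by F -> id : pop 1, push F -> stack = [T, *, F] (size 3)
  Action 7: reduce by T -> T * F : pop 3, push T -> stack = [T] (size 1)
  Action 8: shift '*' : push -> stack = [T, *] (size 2)
  Action 9: shift 'id' : push -> stack = [T, *, id] (size 3)
Final stack size: 3

3


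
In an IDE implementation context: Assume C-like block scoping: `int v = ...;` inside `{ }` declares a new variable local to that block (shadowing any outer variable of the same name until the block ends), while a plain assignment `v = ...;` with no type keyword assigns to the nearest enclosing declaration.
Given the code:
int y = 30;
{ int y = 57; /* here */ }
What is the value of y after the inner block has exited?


Analyzing scoping rules:
Outer scope: declares y = 30
Inner block: 'int y = 57;' declares a NEW y that shadows the outer one
When the block exits the inner y goes out of scope; the outer y was never modified -> 30
Result: 30

30


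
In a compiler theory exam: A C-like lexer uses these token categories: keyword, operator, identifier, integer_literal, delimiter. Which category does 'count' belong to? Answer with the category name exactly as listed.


Token: 'count'
Checking categories:
  identifier: YES
  integer_literal: no
  operator: no
  keyword: no
  delimiter: no
Category: identifier

identifier


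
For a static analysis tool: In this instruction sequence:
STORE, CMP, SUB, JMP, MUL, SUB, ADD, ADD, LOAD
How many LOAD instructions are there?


Scanning instruction sequence for LOAD:
  Position 1: STORE
  Position 2: CMP
  Position 3: SUB
  Position 4: JMP
  Position 5: MUL
  Position 6: SUB
  Position 7: ADD
  Position 8: ADD
  Position 9: LOAD <- MATCH
Matches at positions: [9]
Total LOAD count: 1

1


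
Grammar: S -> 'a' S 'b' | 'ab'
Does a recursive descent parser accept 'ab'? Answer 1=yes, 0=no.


Grammar accepts strings of the form a^n b^n (n >= 1)
Word: 'ab'
Counting: 1 a's and 1 b's
Check: 1 == 1? Yes
Derivation (S -> aSb applied 0 time(s), then S -> ab): S => ab
Accepted

1


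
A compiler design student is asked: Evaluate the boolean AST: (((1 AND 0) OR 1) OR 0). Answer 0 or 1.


Step 1: Evaluate inner node
  1 AND 0 = 0
Step 2: Evaluate next node
  0 OR 1 = 1
Step 3: Evaluate root node
  1 OR 0 = 1

1


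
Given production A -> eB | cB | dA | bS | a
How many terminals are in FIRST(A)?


Production: A -> eB | cB | dA | bS | a
Examining each alternative for leading terminals:
  A -> eB : first terminal = 'e'
  A -> cB : first terminal = 'c'
  A -> dA : first terminal = 'd'
  A -> bS : first terminal = 'b'
  A -> a : first terminal = 'a'
FIRST(A) = {a, b, c, d, e}
Count: 5

5


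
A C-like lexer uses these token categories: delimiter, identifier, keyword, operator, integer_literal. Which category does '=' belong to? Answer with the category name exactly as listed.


Token: '='
Checking categories:
  identifier: no
  integer_literal: no
  operator: YES
  keyword: no
  delimiter: no
Category: operator

operator


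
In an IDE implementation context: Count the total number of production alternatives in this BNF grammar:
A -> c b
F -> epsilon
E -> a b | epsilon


Counting alternatives per rule:
  A: 1 alternative(s)
  F: 1 alternative(s)
  E: 2 alternative(s)
Sum: 1 + 1 + 2 = 4

4


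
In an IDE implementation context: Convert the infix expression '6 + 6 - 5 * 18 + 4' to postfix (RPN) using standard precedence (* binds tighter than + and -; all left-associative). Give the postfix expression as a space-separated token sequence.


Applying the shunting-yard algorithm:
  Operand 6 -> output
  Push '+' onto operator stack -> op-stack: [+]
  Operand 6 -> output
  See '-' (prec 1); top '+' (prec 1) >= it -> pop '+' to output
  Push '-' onto operator stack -> op-stack: [-]
  Operand 5 -> output
  Push '*' onto operator stack -> op-stack: [-, *]
  Operand 18 -> output
  See '+' (prec 1); top '*' (prec 2) >= it -> pop '*' to output
  See '+' (prec 1); top '-' (prec 1) >= it -> pop '-' to output
  Push '+' onto operator stack -> op-stack: [+]
  Operand 4 -> output
  End of input: pop '+' to output
Postfix result: 6 6 + 5 18 * - 4 +

6 6 + 5 18 * - 4 +


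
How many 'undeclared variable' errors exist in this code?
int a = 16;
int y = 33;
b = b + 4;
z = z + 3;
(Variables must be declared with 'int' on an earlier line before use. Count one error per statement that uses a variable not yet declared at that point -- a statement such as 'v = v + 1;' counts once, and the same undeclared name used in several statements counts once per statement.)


Scanning code line by line:
  Line 1: declare 'a' -> declared = ['a']
  Line 2: declare 'y' -> declared = ['a', 'y']
  Line 3: use 'b' -> ERROR (undeclared)
  Line 4: use 'z' -> ERROR (undeclared)
Total undeclared variable errors: 2

2


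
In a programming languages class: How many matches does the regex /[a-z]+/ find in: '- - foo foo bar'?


Pattern: /[a-z]+/ (identifiers)
Input: '- - foo foo bar'
Scanning for matches:
  Match 1: 'foo'
  Match 2: 'foo'
  Match 3: 'bar'
Total matches: 3

3


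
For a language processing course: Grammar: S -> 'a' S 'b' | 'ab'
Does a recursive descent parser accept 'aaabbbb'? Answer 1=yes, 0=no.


Grammar accepts strings of the form a^n b^n (n >= 1)
Word: 'aaabbbb'
Counting: 3 a's and 4 b's
Check: 3 == 4? No
Mismatch: a-count != b-count
Rejected

0


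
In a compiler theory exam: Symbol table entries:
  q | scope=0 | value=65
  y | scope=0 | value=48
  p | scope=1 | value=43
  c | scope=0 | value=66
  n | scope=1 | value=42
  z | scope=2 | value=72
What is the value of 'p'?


Searching symbol table for 'p':
  q | scope=0 | value=65
  y | scope=0 | value=48
  p | scope=1 | value=43 <- MATCH
  c | scope=0 | value=66
  n | scope=1 | value=42
  z | scope=2 | value=72
Found 'p' at scope 1 with value 43

43


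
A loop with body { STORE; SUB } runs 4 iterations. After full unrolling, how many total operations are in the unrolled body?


Loop body operations: STORE, SUB (2 ops per iteration)
Unrolling 4 iterations:
  Iteration 1: STORE, SUB (2 ops)
  Iteration 2: STORE, SUB (2 ops)
  Iteration 3: STORE, SUB (2 ops)
  Iteration 4: STORE, SUB (2 ops)
Total: 4 iterations * 2 ops/iter = 8 operations

8


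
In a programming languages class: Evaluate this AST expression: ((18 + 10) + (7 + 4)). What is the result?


Expression: ((18 + 10) + (7 + 4))
Evaluating step by step:
  18 + 10 = 28
  7 + 4 = 11
  28 + 11 = 39
Result: 39

39


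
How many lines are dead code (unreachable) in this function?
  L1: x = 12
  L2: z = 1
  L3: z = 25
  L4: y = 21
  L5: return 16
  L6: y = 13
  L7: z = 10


Analyzing control flow:
  L1: reachable (before return)
  L2: reachable (before return)
  L3: reachable (before return)
  L4: reachable (before return)
  L5: reachable (return statement)
  L6: DEAD (after return at L5)
  L7: DEAD (after return at L5)
Return at L5, total lines = 7
Dead lines: L6 through L7
Count: 2

2


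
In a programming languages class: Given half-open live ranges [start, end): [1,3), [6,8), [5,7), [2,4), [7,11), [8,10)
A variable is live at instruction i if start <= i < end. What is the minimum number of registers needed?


Live ranges:
  Var0: [1, 3)
  Var1: [6, 8)
  Var2: [5, 7)
  Var3: [2, 4)
  Var4: [7, 11)
  Var5: [8, 10)
Sweep-line events (position, delta, active):
  pos=1 start -> active=1
  pos=2 start -> active=2
  pos=3 end -> active=1
  pos=4 end -> active=0
  pos=5 start -> active=1
  pos=6 start -> active=2
  pos=7 end -> active=1
  pos=7 start -> active=2
  pos=8 end -> active=1
  pos=8 start -> active=2
  pos=10 end -> active=1
  pos=11 end -> active=0
Maximum simultaneous active: 2
Minimum registers needed: 2

2


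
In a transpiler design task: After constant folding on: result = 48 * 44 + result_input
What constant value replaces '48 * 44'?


Identifying constant sub-expression:
  Original: result = 48 * 44 + result_input
  48 and 44 are both compile-time constants
  Evaluating: 48 * 44 = 2112
  After folding: result = 2112 + result_input

2112


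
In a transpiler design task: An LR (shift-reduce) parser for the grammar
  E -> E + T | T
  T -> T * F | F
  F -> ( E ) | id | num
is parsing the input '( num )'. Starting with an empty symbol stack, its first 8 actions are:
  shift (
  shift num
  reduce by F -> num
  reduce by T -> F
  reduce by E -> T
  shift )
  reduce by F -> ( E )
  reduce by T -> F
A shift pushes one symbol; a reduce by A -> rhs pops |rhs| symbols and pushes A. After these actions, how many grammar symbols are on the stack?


Tracking the symbol stack through each action:
  Action 1: shift '(' : push -> stack = [(] (size 1)
  Action 2: shift 'num' : push -> stack = [(, num] (size 2)
  Action 3: reduce by F -> num : pop 1, push F -> stack = [(, F] (size 2)
  Action 4: reduce by T -> F : pop 1, push T -> stack = [(, T] (size 2)
  Action 5: reduce by E -> T : pop 1, push E -> stack = [(, E] (size 2)
  Action 6: shift ')' : push -> stack = [(, E, )] (size 3)
  Action 7: reduce by F -> ( E ) : pop 3, push F -> stack = [F] (size 1)
  Action 8: reduce by T -> F : pop 1, push T -> stack = [T] (size 1)
Final stack size: 1

1


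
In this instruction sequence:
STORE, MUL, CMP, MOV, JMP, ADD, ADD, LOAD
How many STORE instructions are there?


Scanning instruction sequence for STORE:
  Position 1: STORE <- MATCH
  Position 2: MUL
  Position 3: CMP
  Position 4: MOV
  Position 5: JMP
  Position 6: ADD
  Position 7: ADD
  Position 8: LOAD
Matches at positions: [1]
Total STORE count: 1

1


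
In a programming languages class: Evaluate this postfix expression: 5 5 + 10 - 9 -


Processing tokens left to right:
Push 5, Push 5
Pop 5 and 5, compute 5 + 5 = 10, push 10
Push 10
Pop 10 and 10, compute 10 - 10 = 0, push 0
Push 9
Pop 0 and 9, compute 0 - 9 = -9, push -9
Stack result: -9

-9


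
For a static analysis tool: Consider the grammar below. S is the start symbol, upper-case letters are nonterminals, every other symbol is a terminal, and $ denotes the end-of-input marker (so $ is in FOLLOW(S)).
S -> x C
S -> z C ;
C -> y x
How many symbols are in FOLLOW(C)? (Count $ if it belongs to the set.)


S is the start symbol and does not occur in any rule body, so FOLLOW(S) = {$}.
Examining every occurrence of C in a rule body:
  S -> x C : C is at the right end -> add FOLLOW(S) = {$}
  S -> z C ; : C is followed by terminal ';' -> add ';'
  C -> y x : C does not occur in the body -> contributes nothing
FOLLOW(C) = {;, $}
Count: 2

2


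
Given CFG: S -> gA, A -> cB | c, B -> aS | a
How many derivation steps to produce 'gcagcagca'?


Grammar: S -> gA, A -> cB | c, B -> aS | a
Deriving 'gcagcagca':
Step 1: S -> gA => gA
Step 2: A -> cB => gcB
Step 3: B -> aS => gcaS
Step 4: S -> gA => gcagA
Step 5: A -> cB => gcagcB
Step 6: B -> aS => gcagcaS
Step 7: S -> gA => gcagcagA
Step 8: A -> cB => gcagcagcB
Step 9: B -> a => gcagcagca
Total derivation steps: 9

9


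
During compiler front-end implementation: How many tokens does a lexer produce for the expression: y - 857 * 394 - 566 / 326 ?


Scanning 'y - 857 * 394 - 566 / 326'
Token 1: 'y' -> identifier
Token 2: '-' -> operator
Token 3: '857' -> integer_literal
Token 4: '*' -> operator
Token 5: '394' -> integer_literal
Token 6: '-' -> operator
Token 7: '566' -> integer_literal
Token 8: '/' -> operator
Token 9: '326' -> integer_literal
Total tokens: 9

9


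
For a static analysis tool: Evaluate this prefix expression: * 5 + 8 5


Parsing prefix expression: * 5 + 8 5
Step 1: Innermost operation '+ 8 5'
  8 + 5 = 13
Step 2: Outer operation '* 5 [13]'
  5 * 13 = 65

65


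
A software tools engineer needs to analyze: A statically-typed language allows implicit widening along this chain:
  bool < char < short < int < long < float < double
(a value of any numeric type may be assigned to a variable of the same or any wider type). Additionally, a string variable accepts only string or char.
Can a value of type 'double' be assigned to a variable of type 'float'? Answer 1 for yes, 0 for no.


Target variable type: float
Source value type: double
Numeric ranks: double=6, float=5
Widening allowed iff rank(source) <= rank(target): 6 <= 5? No
Result: 0

0


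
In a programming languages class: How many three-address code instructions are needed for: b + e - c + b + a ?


Expression: b + e - c + b + a
Generating three-address code (respecting * over +/- precedence):
  Instruction 1: t1 = b + e
  Instruction 2: t2 = t1 - c
  Instruction 3: t3 = t2 + b
  Instruction 4: t4 = t3 + a
Total instructions: 4

4


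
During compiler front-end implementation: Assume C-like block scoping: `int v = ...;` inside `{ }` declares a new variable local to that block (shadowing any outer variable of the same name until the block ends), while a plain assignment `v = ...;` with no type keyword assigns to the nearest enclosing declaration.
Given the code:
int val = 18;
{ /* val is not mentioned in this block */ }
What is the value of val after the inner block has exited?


Analyzing scoping rules:
Outer scope: declares val = 18
Inner block: val is neither redeclared nor assigned -> unchanged
After the block -> 18
Result: 18

18


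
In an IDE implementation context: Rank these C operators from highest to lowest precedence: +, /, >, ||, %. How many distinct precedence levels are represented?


Looking up precedence for each operator:
  + -> precedence 5
  / -> precedence 6
  > -> precedence 4
  || -> precedence 1
  % -> precedence 6
Sorted highest to lowest: /, %, +, >, ||
Distinct precedence values: [6, 5, 4, 1]
Number of distinct levels: 4

4


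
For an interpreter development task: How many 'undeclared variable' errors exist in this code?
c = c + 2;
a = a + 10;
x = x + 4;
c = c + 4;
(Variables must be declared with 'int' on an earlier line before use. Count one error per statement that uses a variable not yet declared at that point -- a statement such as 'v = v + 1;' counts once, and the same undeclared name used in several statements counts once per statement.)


Scanning code line by line:
  Line 1: use 'c' -> ERROR (undeclared)
  Line 2: use 'a' -> ERROR (undeclared)
  Line 3: use 'x' -> ERROR (undeclared)
  Line 4: use 'c' -> ERROR (undeclared)
Total undeclared variable errors: 4

4


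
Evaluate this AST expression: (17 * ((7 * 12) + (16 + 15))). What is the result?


Expression: (17 * ((7 * 12) + (16 + 15)))
Evaluating step by step:
  7 * 12 = 84
  16 + 15 = 31
  84 + 31 = 115
  17 * 115 = 1955
Result: 1955

1955


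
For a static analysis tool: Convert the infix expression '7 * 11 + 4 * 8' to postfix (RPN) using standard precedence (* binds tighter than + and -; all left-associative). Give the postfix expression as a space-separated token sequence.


Applying the shunting-yard algorithm:
  Operand 7 -> output
  Push '*' onto operator stack -> op-stack: [*]
  Operand 11 -> output
  See '+' (prec 1); top '*' (prec 2) >= it -> pop '*' to output
  Push '+' onto operator stack -> op-stack: [+]
  Operand 4 -> output
  Push '*' onto operator stack -> op-stack: [+, *]
  Operand 8 -> output
  End of input: pop '*' to output
  End of input: pop '+' to output
Postfix result: 7 11 * 4 8 * +

7 11 * 4 8 * +


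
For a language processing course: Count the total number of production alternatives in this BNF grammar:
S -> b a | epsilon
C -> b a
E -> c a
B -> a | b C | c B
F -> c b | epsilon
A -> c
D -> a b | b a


Counting alternatives per rule:
  S: 2 alternative(s)
  C: 1 alternative(s)
  E: 1 alternative(s)
  B: 3 alternative(s)
  F: 2 alternative(s)
  A: 1 alternative(s)
  D: 2 alternative(s)
Sum: 2 + 1 + 1 + 3 + 2 + 1 + 2 = 12

12


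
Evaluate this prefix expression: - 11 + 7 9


Parsing prefix expression: - 11 + 7 9
Step 1: Innermost operation '+ 7 9'
  7 + 9 = 16
Step 2: Outer operation '- 11 [16]'
  11 - 16 = -5

-5


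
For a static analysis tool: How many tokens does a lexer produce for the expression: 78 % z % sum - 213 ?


Scanning '78 % z % sum - 213'
Token 1: '78' -> integer_literal
Token 2: '%' -> operator
Token 3: 'z' -> identifier
Token 4: '%' -> operator
Token 5: 'sum' -> identifier
Token 6: '-' -> operator
Token 7: '213' -> integer_literal
Total tokens: 7

7


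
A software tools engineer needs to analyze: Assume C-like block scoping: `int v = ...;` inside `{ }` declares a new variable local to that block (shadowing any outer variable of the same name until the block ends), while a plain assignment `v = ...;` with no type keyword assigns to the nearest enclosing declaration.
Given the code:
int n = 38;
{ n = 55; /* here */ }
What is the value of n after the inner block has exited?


Analyzing scoping rules:
Outer scope: declares n = 38
Inner block: 'n = 55;' has no type keyword, so it is an assignment to the outer n (no shadowing)
The assignment changed the outer variable itself, so the new value persists after the block -> 55
Result: 55

55
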